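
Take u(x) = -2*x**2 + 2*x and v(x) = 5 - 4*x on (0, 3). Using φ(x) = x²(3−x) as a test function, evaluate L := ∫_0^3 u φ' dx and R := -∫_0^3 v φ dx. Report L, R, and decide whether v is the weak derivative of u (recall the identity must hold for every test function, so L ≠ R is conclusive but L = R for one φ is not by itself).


LHS = 351/10, RHS = 297/20. No, v is not the weak derivative of u.

u(x) = -2*x**2 + 2*x, classical derivative u'(x) = 2 - 4*x.
φ(x) = x²(3−x), so φ'(x) = 3*x*(2 - x).
Note φ(0) = φ(3) = 0, so the boundary term u·φ vanishes.
LHS = ∫_0^3 u(x) φ'(x) dx = ∫_0^3 (6*x^4 - 18*x^3 + 12*x^2) dx. Term by term:
  ∫_0^3 6*x^4 dx = 1458/5;  ∫_0^3 -18*x^3 dx = -729/2;  ∫_0^3 12*x^2 dx = 108.
Sum: 1458/5 − 729/2 + 108 = 351/10.
So LHS = 351/10.
∫_0^3 v(x) φ(x) dx = ∫_0^3 (4*x^4 - 17*x^3 + 15*x^2) dx. Term by term:
  ∫_0^3 4*x^4 dx = 972/5;  ∫_0^3 -17*x^3 dx = -1377/4;  ∫_0^3 15*x^2 dx = 135.
Sum: 972/5 − 1377/4 + 135 = -297/20.
So RHS = -∫_0^3 v(x) φ(x) dx = 297/20.
LHS − RHS = 81/4 ≠ 0, so the identity fails.
(For a valid weak derivative the identity must hold for EVERY test function, in particular this one. The failure shows v is NOT the weak derivative of u.)
Correct weak derivative would be u'(x) = 2 - 4*x.


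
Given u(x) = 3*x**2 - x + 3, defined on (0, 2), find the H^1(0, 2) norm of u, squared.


||u||_{H^1}^2 = 2464/15

The H^1 norm (squared) on an interval (0, L) is
  ||u||_{H^1}^2 = ∫_0^L u(x)^2 dx + ∫_0^L u'(x)^2 dx.
Compute u'(x) = 6*x - 1.
Then u(x)^2 = 9*x**4 - 6*x**3 + 19*x**2 - 6*x + 9 and u'(x)^2 = 36*x**2 - 12*x + 1.
Integrate each monomial from 0 to 2 using ∫_0^2 c·x^n dx = c·2^(n+1)/(n+1):
  ∫_0^2 u(x)^2 dx = ∫_0^2 (9*x^4 - 6*x^3 + 19*x^2 - 6*x + 9) dx. Term by term:
    ∫_0^2 9*x^4 dx = 288/5;  ∫_0^2 -6*x^3 dx = -24;  ∫_0^2 19*x^2 dx = 152/3;
    ∫_0^2 -6*x dx = -12;  ∫_0^2 9 dx = 18.
  Sum: 288/5 − 24 + 152/3 − 12 + 18 = 1354/15.
  ∫_0^2 u'(x)^2 dx = ∫_0^2 (36*x^2 - 12*x + 1) dx. Term by term:
    ∫_0^2 36*x^2 dx = 96;  ∫_0^2 -12*x dx = -24;  ∫_0^2 1 dx = 2.
  Sum: 96 − 24 + 2 = 74.
Adding: ||u||_{H^1}^2 = 1354/15 + 74 = 2464/15.


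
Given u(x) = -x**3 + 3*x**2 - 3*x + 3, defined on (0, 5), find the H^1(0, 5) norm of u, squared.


||u||_{H^1}^2 = 27655/7

The H^1 norm (squared) on an interval (0, L) is
  ||u||_{H^1}^2 = ∫_0^L u(x)^2 dx + ∫_0^L u'(x)^2 dx.
Compute u'(x) = -3*x**2 + 6*x - 3.
Then u(x)^2 = x**6 - 6*x**5 + 15*x**4 - 24*x**3 + 27*x**2 - 18*x + 9 and u'(x)^2 = 9*x**4 - 36*x**3 + 54*x**2 - 36*x + 9.
Integrate each monomial from 0 to 5 using ∫_0^5 c·x^n dx = c·5^(n+1)/(n+1):
  ∫_0^5 u(x)^2 dx = ∫_0^5 (x^6 - 6*x^5 + 15*x^4 - 24*x^3 + 27*x^2 - 18*x + 9) dx. Term by term:
    ∫_0^5 x^6 dx = 78125/7;  ∫_0^5 -6*x^5 dx = -15625;  ∫_0^5 15*x^4 dx = 9375;
    ∫_0^5 -24*x^3 dx = -3750;  ∫_0^5 27*x^2 dx = 1125;  ∫_0^5 -18*x dx = -225;
    ∫_0^5 9 dx = 45.
  Sum: 78125/7 − 15625 + 9375 − 3750 + 1125 − 225 + 45 = 14740/7.
  ∫_0^5 u'(x)^2 dx = ∫_0^5 (9*x^4 - 36*x^3 + 54*x^2 - 36*x + 9) dx. Term by term:
    ∫_0^5 9*x^4 dx = 5625;  ∫_0^5 -36*x^3 dx = -5625;  ∫_0^5 54*x^2 dx = 2250;
    ∫_0^5 -36*x dx = -450;  ∫_0^5 9 dx = 45.
  Sum: 5625 − 5625 + 2250 − 450 + 45 = 1845.
Adding: ||u||_{H^1}^2 = 14740/7 + 1845 = 27655/7.


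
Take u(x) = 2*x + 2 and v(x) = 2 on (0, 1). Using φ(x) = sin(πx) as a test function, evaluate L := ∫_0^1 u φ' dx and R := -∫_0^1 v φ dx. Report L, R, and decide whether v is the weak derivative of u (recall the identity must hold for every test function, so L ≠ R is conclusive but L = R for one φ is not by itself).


LHS = -4/π, RHS = -4/π. Yes, v = u' weakly.

u(x) = 2*x + 2, classical derivative u'(x) = 2.
φ(x) = sin(πx), so φ'(x) = π*cos(π*x).
Note φ(0) = φ(1) = 0, so the boundary term u·φ vanishes.
LHS = ∫_0^1 u(x) φ'(x) dx = ∫_0^1 (2*π*x*cos(π*x) + 2*π*cos(π*x)) dx. Term by term:
  ∫_0^1 2*π*cos(π*x) dx = 0;  ∫_0^1 2*π*x*cos(π*x) dx = -4/π.
Sum: 0 − 4/π = -4/π.
So LHS = -4/π.
∫_0^1 v(x) φ(x) dx = ∫_0^1 (2*sin(π*x)) dx. Term by term:
  ∫_0^1 2*sin(π*x) dx = 4/π.
So RHS = -∫_0^1 v(x) φ(x) dx = -4/π.
LHS = RHS, so the identity holds for this test φ.
Moreover u is smooth here and v(x) = u'(x) = 2 pointwise, so the identity holds for every test function. Hence v is the weak derivative of u.


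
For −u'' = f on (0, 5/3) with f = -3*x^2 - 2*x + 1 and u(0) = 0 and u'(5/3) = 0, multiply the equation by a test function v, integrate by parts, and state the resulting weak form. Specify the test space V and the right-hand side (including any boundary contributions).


V = {v ∈ H^1(0, 5/3) : v(0) = 0} (test functions vanish at x = 0 where u is specified); weak form: ∫_0^5/3 u'v' dx = ∫_0^5/3 (-3*x^2 - 2*x + 1) v dx for all v ∈ V.

Multiply both sides by a test function v and integrate from 0 to 5/3:
  ∫_0^5/3 −u''(x) v(x) dx = ∫_0^5/3 f(x) v(x) dx.
Integrate the LHS by parts once:
  ∫_0^5/3 −u'' v dx = −[u'(x) v(x)]_0^5/3 + ∫_0^5/3 u'(x) v'(x) dx.
Thus ∫_0^5/3 u'(x) v'(x) dx = ∫_0^5/3 f(x) v(x) dx + [u'(x) v(x)]_0^5/3.
Choose V so that boundary terms are either known or forced to vanish.
Mixed BC: u(0) = 0 (Dirichlet) and u'(5/3) = 0 (Neumann). Define V = {v ∈ H^1(0, 5/3) : v(0) = 0}. Then [u' v]_0^5/3 = u'(5/3)·v(5/3) − u'(0)·0 = 0.
Weak formulation: find u (satisfying any essential BC) such that ∫_0^5/3 u'(x) v'(x) dx = ∫_0^5/3 f v dx for all v ∈ V (Dirichlet at 0 absorbed into V; the Neumann datum at x = 5/3 is zero, so no boundary term remains).
Substituting f(x) = -3*x^2 - 2*x + 1, the right-hand side is ∫_0^5/3 (-3*x^2 - 2*x + 1) v dx.


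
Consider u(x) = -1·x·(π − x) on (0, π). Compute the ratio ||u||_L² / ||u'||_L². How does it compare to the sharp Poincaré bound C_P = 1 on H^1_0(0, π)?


||u||_L² / ||u'||_L² = sqrt(10)*π/10 < C_P = 1.

u(x) = -1·x·(π − x), so u'(x) = 2*x - π.
u(x) = -1·x·(π − x) vanishes at x = 0 and x = π, so u ∈ H^1_0(0, π). Differentiate via the product rule and integrate the resulting polynomials term by term.
  ∫_0^π u² dx = ∫_0^π (x^4 - 2*π*x^3 + π^2*x^2) dx. Term by term:
    ∫_0^π x^4 dx = π^5/5;  ∫_0^π -2*π*x^3 dx = -π^5/2;  ∫_0^π π^2*x^2 dx = π^5/3.
  Sum: π^5/5 − π^5/2 + π^5/3 = π^5/30.
  ∫_0^π (u')² dx = ∫_0^π (4*x^2 - 4*π*x + π^2) dx. Term by term:
    ∫_0^π 4*x^2 dx = 4*π^3/3;  ∫_0^π -4*π*x dx = -2*π^3;  ∫_0^π π^2 dx = π^3.
  Sum: 4*π^3/3 − 2*π^3 + π^3 = π^3/3.
∫_0^π u² dx = π^5/30, so ||u||_L² = sqrt(30)*π^(5/2)/30.
∫_0^π (u')² dx = π^3/3, so ||u'||_L² = sqrt(3)*π^(3/2)/3.
Ratio ||u||_L² / ||u'||_L² = sqrt(10)*π/10.
Sharp Poincaré constant on H^1_0(0, π) is C_P = L/π = 1, achieved by sin(x).
A polynomial bump cannot attain the sharp Poincaré constant (only the first sine eigenfunction does), so the ratio is strictly less than C_P, consistent with ||u||_L² ≤ C_P ||u'||_L².


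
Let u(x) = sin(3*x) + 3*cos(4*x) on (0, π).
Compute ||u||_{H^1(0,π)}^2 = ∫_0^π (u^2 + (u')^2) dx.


||u||_{H^1(0,π)}^2 = -612/7 + 163*π/2

u'(x) = -12*sin(4*x) + 3*cos(3*x).
Expand u² and (u')² and integrate term by term on (0, π), using: for integers n ≥ 1, ∫_0^π sin²(nx) dx = ∫_0^π cos²(nx) dx = π/2; for n ≠ n', ∫_0^π sin(nx)sin(n'x) dx = ∫_0^π cos(nx)cos(n'x) dx = 0; and by product-to-sum, ∫_0^π sin(nx)cos(n'x) dx = ½∫_0^π [sin((n+n')x) + sin((n−n')x)] dx, which is 0 when n+n' is even and 2n/(n²−n'²) when n+n' is odd (it need not vanish on (0, π)).
  u² squared terms: (3)²·∫cos(4x)² dx = 9·π/2 = 9*π/2;  (1)²·∫sin(3x)² dx = 1·π/2 = π/2.
  u² cross terms: 2·(3)·(1)·∫cos(4x)·sin(3x) dx = 6·(-6/7) = -36/7.
  So ∫_0^π u² dx = 9*π/2 + π/2 − 36/7 = -36/7 + 5*π.
  (u')² squared terms: (-12)²·∫sin(4x)² dx = 144·π/2 = 72*π;  (3)²·∫cos(3x)² dx = 9·π/2 = 9*π/2.
  (u')² cross terms: 2·(-12)·(3)·∫sin(4x)·cos(3x) dx = -72·(8/7) = -576/7.
  So ∫_0^π (u')² dx = 72*π + 9*π/2 − 576/7 = -576/7 + 153*π/2.
||u||_{H^1}^2 = (-36/7 + 5*π) + (-576/7 + 153*π/2) = -612/7 + 163*π/2.


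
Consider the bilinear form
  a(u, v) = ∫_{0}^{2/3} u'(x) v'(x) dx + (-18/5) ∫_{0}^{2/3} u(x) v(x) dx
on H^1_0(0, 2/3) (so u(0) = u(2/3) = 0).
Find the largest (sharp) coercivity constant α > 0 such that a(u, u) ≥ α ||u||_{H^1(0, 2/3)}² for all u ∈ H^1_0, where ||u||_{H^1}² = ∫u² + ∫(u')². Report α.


α = 9*(-8 + 5*π^2)/(5*(4 + 9*π^2))

Coercivity of a(·,·) on H^1_0(0, 2/3) means a(u, u) ≥ α ||u||_{H^1}² for every u ∈ H^1_0.
The interval has length L = 2/3, and Poincaré/coercivity depend only on L. Here a(u, u) = ∫(u')² + (-18/5)·∫u².
Here c = -18/5 < 0 with |c| < (π/L)² = 9*π^2/4, so coercivity still holds. The condition a(u,u) ≥ α||u||_{H^1}² reads (1−α)∫(u')² ≥ (α−c)∫u². Any admissible α is ≤ 1 (rapidly oscillating u have ∫u²/∫(u')² → 0), and α = 1 would force 0 ≥ (1−c)∫u², impossible since c < 1; so 1−α > 0. By the sharp Poincaré inequality on H^1_0 of an interval of length L, ∫(u')² ≥ (π/L)²∫u² with equality for the first sine mode sin(π(x−x₀)/L) (x₀ the left endpoint), so the inequality holds for all u iff (1−α)(π/L)² ≥ α − c, i.e. α ≤ ((π/L)² + c)/((π/L)² + 1) = (1 + c(L/π)²)/(1 + (L/π)²). (Direct route, valid since c ≤ 0: Poincaré gives c∫u² ≥ c(L/π)²∫(u')², so a(u,u) ≥ (1 + c(L/π)²)∫(u')², while ||u||_{H^1}² ≤ (1 + (L/π)²)∫(u')²; dividing yields the same α.) With (π/L)² = 9*π^2/4 and c = -18/5, the largest admissible constant is α = ((π/L)² + c)/((π/L)² + 1).
Simplifying, α = 9*(-8 + 5*π^2)/(5*(4 + 9*π^2)).


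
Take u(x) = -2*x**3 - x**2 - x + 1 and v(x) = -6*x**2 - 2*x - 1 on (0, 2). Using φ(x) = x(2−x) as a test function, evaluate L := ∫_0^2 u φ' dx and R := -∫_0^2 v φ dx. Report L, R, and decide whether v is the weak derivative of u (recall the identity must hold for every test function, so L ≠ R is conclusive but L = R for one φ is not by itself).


LHS = 68/5, RHS = 68/5. Yes, v = u' weakly.

u(x) = -2*x**3 - x**2 - x + 1, classical derivative u'(x) = -6*x**2 - 2*x - 1.
φ(x) = x(2−x), so φ'(x) = 2 - 2*x.
Note φ(0) = φ(2) = 0, so the boundary term u·φ vanishes.
LHS = ∫_0^2 u(x) φ'(x) dx = ∫_0^2 (4*x^4 - 2*x^3 - 4*x + 2) dx. Term by term:
  ∫_0^2 4*x^4 dx = 128/5;  ∫_0^2 -2*x^3 dx = -8;  ∫_0^2 -4*x dx = -8;
  ∫_0^2 2 dx = 4.
Sum: 128/5 − 8 − 8 + 4 = 68/5.
So LHS = 68/5.
∫_0^2 v(x) φ(x) dx = ∫_0^2 (6*x^4 - 10*x^3 - 3*x^2 - 2*x) dx. Term by term:
  ∫_0^2 6*x^4 dx = 192/5;  ∫_0^2 -10*x^3 dx = -40;  ∫_0^2 -3*x^2 dx = -8;
  ∫_0^2 -2*x dx = -4.
Sum: 192/5 − 40 − 8 − 4 = -68/5.
So RHS = -∫_0^2 v(x) φ(x) dx = 68/5.
LHS = RHS, so the identity holds for this test φ.
Moreover u is smooth here and v(x) = u'(x) = -6*x**2 - 2*x - 1 pointwise, so the identity holds for every test function. Hence v is the weak derivative of u.


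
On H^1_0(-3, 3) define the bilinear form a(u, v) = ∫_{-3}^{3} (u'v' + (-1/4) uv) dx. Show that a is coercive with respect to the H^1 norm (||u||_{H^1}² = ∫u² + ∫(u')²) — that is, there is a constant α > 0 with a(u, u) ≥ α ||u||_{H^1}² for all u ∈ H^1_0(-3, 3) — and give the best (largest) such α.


α = (-9 + π^2)/(π^2 + 36)

Coercivity of a(·,·) on H^1_0(-3, 3) means a(u, u) ≥ α ||u||_{H^1}² for every u ∈ H^1_0.
The interval has length L = 6, and Poincaré/coercivity depend only on L. Here a(u, u) = ∫(u')² + (-1/4)·∫u².
Here c = -1/4 < 0 with |c| < (π/L)² = π^2/36, so coercivity still holds. The condition a(u,u) ≥ α||u||_{H^1}² reads (1−α)∫(u')² ≥ (α−c)∫u². Any admissible α is ≤ 1 (rapidly oscillating u have ∫u²/∫(u')² → 0), and α = 1 would force 0 ≥ (1−c)∫u², impossible since c < 1; so 1−α > 0. By the sharp Poincaré inequality on H^1_0 of an interval of length L, ∫(u')² ≥ (π/L)²∫u² with equality for the first sine mode sin(π(x−x₀)/L) (x₀ the left endpoint), so the inequality holds for all u iff (1−α)(π/L)² ≥ α − c, i.e. α ≤ ((π/L)² + c)/((π/L)² + 1) = (1 + c(L/π)²)/(1 + (L/π)²). (Direct route, valid since c ≤ 0: Poincaré gives c∫u² ≥ c(L/π)²∫(u')², so a(u,u) ≥ (1 + c(L/π)²)∫(u')², while ||u||_{H^1}² ≤ (1 + (L/π)²)∫(u')²; dividing yields the same α.) With (π/L)² = π^2/36 and c = -1/4, the largest admissible constant is α = ((π/L)² + c)/((π/L)² + 1).
Simplifying, α = (-9 + π^2)/(π^2 + 36).


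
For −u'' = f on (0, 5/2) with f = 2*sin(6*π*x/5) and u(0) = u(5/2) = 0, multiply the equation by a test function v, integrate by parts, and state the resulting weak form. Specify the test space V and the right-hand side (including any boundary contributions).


V = H^1_0(0, 5/2) (so v(0) = v(5/2) = 0); weak form: ∫_0^5/2 u'v' dx = ∫_0^5/2 (2*sin(6*π*x/5)) v dx for all v ∈ V.

Multiply both sides by a test function v and integrate from 0 to 5/2:
  ∫_0^5/2 −u''(x) v(x) dx = ∫_0^5/2 f(x) v(x) dx.
Integrate the LHS by parts once:
  ∫_0^5/2 −u'' v dx = −[u'(x) v(x)]_0^5/2 + ∫_0^5/2 u'(x) v'(x) dx.
Thus ∫_0^5/2 u'(x) v'(x) dx = ∫_0^5/2 f(x) v(x) dx + [u'(x) v(x)]_0^5/2.
Choose V so that boundary terms are either known or forced to vanish.
u is Dirichlet: u(0) = u(5/2) = 0. Let V = H^1_0(0, 5/2); then v(0) = v(5/2) = 0, and [u' v]_0^5/2 = 0.
Weak formulation: find u (satisfying any essential BC) such that ∫_0^5/2 u'(x) v'(x) dx = ∫_0^5/2 f v dx for all v ∈ V.
Substituting f(x) = 2*sin(6*π*x/5), the right-hand side is ∫_0^5/2 (2*sin(6*π*x/5)) v dx.


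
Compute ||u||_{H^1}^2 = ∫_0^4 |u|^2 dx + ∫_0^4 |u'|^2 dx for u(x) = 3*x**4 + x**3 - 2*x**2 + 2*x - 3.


||u||_{H^1}^2 = 3293732/5

The H^1 norm (squared) on an interval (0, L) is
  ||u||_{H^1}^2 = ∫_0^L u(x)^2 dx + ∫_0^L u'(x)^2 dx.
Compute u'(x) = 12*x**3 + 3*x**2 - 4*x + 2.
Then u(x)^2 = 9*x**8 + 6*x**7 - 11*x**6 + 8*x**5 - 10*x**4 - 14*x**3 + 16*x**2 - 12*x + 9 and u'(x)^2 = 144*x**6 + 72*x**5 - 87*x**4 + 24*x**3 + 28*x**2 - 16*x + 4.
Integrate each monomial from 0 to 4 using ∫_0^4 c·x^n dx = c·4^(n+1)/(n+1):
  ∫_0^4 u(x)^2 dx = ∫_0^4 (9*x^8 + 6*x^7 - 11*x^6 + 8*x^5 - 10*x^4 - 14*x^3 + 16*x^2 - 12*x + 9) dx. Term by term:
    ∫_0^4 9*x^8 dx = 262144;  ∫_0^4 6*x^7 dx = 49152;  ∫_0^4 -11*x^6 dx = -180224/7;
    ∫_0^4 8*x^5 dx = 16384/3;  ∫_0^4 -10*x^4 dx = -2048;  ∫_0^4 -14*x^3 dx = -896;
    ∫_0^4 16*x^2 dx = 1024/3;  ∫_0^4 -12*x dx = -96;  ∫_0^4 9 dx = 36.
  Sum: 262144 + 49152 − 180224/7 + 16384/3 − 2048 − 896 + 1024/3 − 96 + 36 = 6055316/21.
  ∫_0^4 u'(x)^2 dx = ∫_0^4 (144*x^6 + 72*x^5 - 87*x^4 + 24*x^3 + 28*x^2 - 16*x + 4) dx. Term by term:
    ∫_0^4 144*x^6 dx = 2359296/7;  ∫_0^4 72*x^5 dx = 49152;  ∫_0^4 -87*x^4 dx = -89088/5;
    ∫_0^4 24*x^3 dx = 1536;  ∫_0^4 28*x^2 dx = 1792/3;  ∫_0^4 -16*x dx = -128;
    ∫_0^4 4 dx = 16.
  Sum: 2359296/7 + 49152 − 89088/5 + 1536 + 1792/3 − 128 + 16 = 38891792/105.
Adding: ||u||_{H^1}^2 = 6055316/21 + 38891792/105 = 3293732/5.


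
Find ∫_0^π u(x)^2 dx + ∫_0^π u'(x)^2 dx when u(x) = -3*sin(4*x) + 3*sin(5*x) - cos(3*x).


||u||_{H^1(0,π)}^2 = 480/7 + 397*π/2

u'(x) = 3*sin(3*x) - 12*cos(4*x) + 15*cos(5*x).
Expand u² and (u')² and integrate term by term on (0, π), using: for integers n ≥ 1, ∫_0^π sin²(nx) dx = ∫_0^π cos²(nx) dx = π/2; for n ≠ n', ∫_0^π sin(nx)sin(n'x) dx = ∫_0^π cos(nx)cos(n'x) dx = 0; and by product-to-sum, ∫_0^π sin(nx)cos(n'x) dx = ½∫_0^π [sin((n+n')x) + sin((n−n')x)] dx, which is 0 when n+n' is even and 2n/(n²−n'²) when n+n' is odd (it need not vanish on (0, π)).
  u² squared terms: (-1)²·∫cos(3x)² dx = 1·π/2 = π/2;  (-3)²·∫sin(4x)² dx = 9·π/2 = 9*π/2;  (3)²·∫sin(5x)² dx = 9·π/2 = 9*π/2.
  u² cross terms: 2·(-1)·(-3)·∫cos(3x)·sin(4x) dx = 6·(8/7) = 48/7;  2·(-1)·(3)·∫cos(3x)·sin(5x) dx = -6·(0) = 0;  2·(-3)·(3)·∫sin(4x)·sin(5x) dx = -18·(0) = 0.
  So ∫_0^π u² dx = π/2 + 9*π/2 + 9*π/2 + 48/7 + 0 + 0 = 48/7 + 19*π/2.
  (u')² squared terms: (-12)²·∫cos(4x)² dx = 144·π/2 = 72*π;  (3)²·∫sin(3x)² dx = 9·π/2 = 9*π/2;  (15)²·∫cos(5x)² dx = 225·π/2 = 225*π/2.
  (u')² cross terms: 2·(-12)·(3)·∫cos(4x)·sin(3x) dx = -72·(-6/7) = 432/7;  2·(-12)·(15)·∫cos(4x)·cos(5x) dx = -360·(0) = 0;  2·(3)·(15)·∫sin(3x)·cos(5x) dx = 90·(0) = 0.
  So ∫_0^π (u')² dx = 72*π + 9*π/2 + 225*π/2 + 432/7 + 0 + 0 = 432/7 + 189*π.
||u||_{H^1}^2 = (48/7 + 19*π/2) + (432/7 + 189*π) = 480/7 + 397*π/2.


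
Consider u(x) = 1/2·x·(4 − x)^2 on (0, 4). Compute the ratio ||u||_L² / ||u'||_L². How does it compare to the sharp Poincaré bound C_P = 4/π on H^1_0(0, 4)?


||u||_L² / ||u'||_L² = 2*sqrt(14)/7 < C_P = 4/π.

u(x) = 1/2·x·(4 − x)^2, so u'(x) = (x/2 - 2)*(3*x - 4).
u(x) = 1/2·x·(4 − x)^2 vanishes at x = 0 and x = 4, so u ∈ H^1_0(0, 4). Differentiate via the product rule and integrate the resulting polynomials term by term.
  ∫_0^4 u² dx = ∫_0^4 (x^6/4 - 4*x^5 + 24*x^4 - 64*x^3 + 64*x^2) dx. Term by term:
    ∫_0^4 x^6/4 dx = 4096/7;  ∫_0^4 -4*x^5 dx = -8192/3;  ∫_0^4 24*x^4 dx = 24576/5;
    ∫_0^4 -64*x^3 dx = -4096;  ∫_0^4 64*x^2 dx = 4096/3.
  Sum: 4096/7 − 8192/3 + 24576/5 − 4096 + 4096/3 = 4096/105.
  ∫_0^4 (u')² dx = ∫_0^4 (9*x^4/4 - 24*x^3 + 88*x^2 - 128*x + 64) dx. Term by term:
    ∫_0^4 9*x^4/4 dx = 2304/5;  ∫_0^4 -24*x^3 dx = -1536;  ∫_0^4 88*x^2 dx = 5632/3;
    ∫_0^4 -128*x dx = -1024;  ∫_0^4 64 dx = 256.
  Sum: 2304/5 − 1536 + 5632/3 − 1024 + 256 = 512/15.
∫_0^4 u² dx = 4096/105, so ||u||_L² = 64*sqrt(105)/105.
∫_0^4 (u')² dx = 512/15, so ||u'||_L² = 16*sqrt(30)/15.
Ratio ||u||_L² / ||u'||_L² = 2*sqrt(14)/7.
Sharp Poincaré constant on H^1_0(0, 4) is C_P = L/π = 4/π, achieved by sin(π/4·x).
A polynomial bump cannot attain the sharp Poincaré constant (only the first sine eigenfunction does), so the ratio is strictly less than C_P, consistent with ||u||_L² ≤ C_P ||u'||_L².


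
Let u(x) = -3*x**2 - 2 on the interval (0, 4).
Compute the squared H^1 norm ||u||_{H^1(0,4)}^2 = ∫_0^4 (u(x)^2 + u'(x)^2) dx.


||u||_{H^1}^2 = 14416/5

The H^1 norm (squared) on an interval (0, L) is
  ||u||_{H^1}^2 = ∫_0^L u(x)^2 dx + ∫_0^L u'(x)^2 dx.
Compute u'(x) = -6*x.
Then u(x)^2 = 9*x**4 + 12*x**2 + 4 and u'(x)^2 = 36*x**2.
Integrate each monomial from 0 to 4 using ∫_0^4 c·x^n dx = c·4^(n+1)/(n+1):
  ∫_0^4 u(x)^2 dx = ∫_0^4 (9*x^4 + 12*x^2 + 4) dx. Term by term:
    ∫_0^4 9*x^4 dx = 9216/5;  ∫_0^4 12*x^2 dx = 256;  ∫_0^4 4 dx = 16.
  Sum: 9216/5 + 256 + 16 = 10576/5.
  ∫_0^4 u'(x)^2 dx = ∫_0^4 (36*x^2) dx. Term by term:
    ∫_0^4 36*x^2 dx = 768.
Adding: ||u||_{H^1}^2 = 10576/5 + 768 = 14416/5.


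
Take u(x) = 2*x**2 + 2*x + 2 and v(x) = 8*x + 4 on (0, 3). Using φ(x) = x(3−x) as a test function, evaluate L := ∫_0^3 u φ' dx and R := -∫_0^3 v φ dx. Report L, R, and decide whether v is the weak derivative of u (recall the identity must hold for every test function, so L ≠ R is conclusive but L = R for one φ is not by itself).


LHS = -36, RHS = -72. No, v is not the weak derivative of u.

u(x) = 2*x**2 + 2*x + 2, classical derivative u'(x) = 4*x + 2.
φ(x) = x(3−x), so φ'(x) = 3 - 2*x.
Note φ(0) = φ(3) = 0, so the boundary term u·φ vanishes.
LHS = ∫_0^3 u(x) φ'(x) dx = ∫_0^3 (-4*x^3 + 2*x^2 + 2*x + 6) dx. Term by term:
  ∫_0^3 -4*x^3 dx = -81;  ∫_0^3 2*x^2 dx = 18;  ∫_0^3 2*x dx = 9;
  ∫_0^3 6 dx = 18.
Sum: -81 + 18 + 9 + 18 = -36.
So LHS = -36.
∫_0^3 v(x) φ(x) dx = ∫_0^3 (-8*x^3 + 20*x^2 + 12*x) dx. Term by term:
  ∫_0^3 -8*x^3 dx = -162;  ∫_0^3 20*x^2 dx = 180;  ∫_0^3 12*x dx = 54.
Sum: -162 + 180 + 54 = 72.
So RHS = -∫_0^3 v(x) φ(x) dx = -72.
LHS − RHS = 36 ≠ 0, so the identity fails.
(For a valid weak derivative the identity must hold for EVERY test function, in particular this one. The failure shows v is NOT the weak derivative of u.)
Correct weak derivative would be u'(x) = 4*x + 2.


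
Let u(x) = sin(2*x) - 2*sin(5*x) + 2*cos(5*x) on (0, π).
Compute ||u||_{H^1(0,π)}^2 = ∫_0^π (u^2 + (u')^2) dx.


||u||_{H^1(0,π)}^2 = -416/21 + 213*π/2

u'(x) = -10*sin(5*x) + 2*cos(2*x) - 10*cos(5*x).
Expand u² and (u')² and integrate term by term on (0, π), using: for integers n ≥ 1, ∫_0^π sin²(nx) dx = ∫_0^π cos²(nx) dx = π/2; for n ≠ n', ∫_0^π sin(nx)sin(n'x) dx = ∫_0^π cos(nx)cos(n'x) dx = 0; and by product-to-sum, ∫_0^π sin(nx)cos(n'x) dx = ½∫_0^π [sin((n+n')x) + sin((n−n')x)] dx, which is 0 when n+n' is even and 2n/(n²−n'²) when n+n' is odd (it need not vanish on (0, π)).
  u² squared terms: (-2)²·∫sin(5x)² dx = 4·π/2 = 2*π;  (2)²·∫cos(5x)² dx = 4·π/2 = 2*π;  (1)²·∫sin(2x)² dx = 1·π/2 = π/2.
  u² cross terms: 2·(-2)·(2)·∫sin(5x)·cos(5x) dx = -8·(0) = 0;  2·(-2)·(1)·∫sin(5x)·sin(2x) dx = -4·(0) = 0;  2·(2)·(1)·∫cos(5x)·sin(2x) dx = 4·(-4/21) = -16/21.
  So ∫_0^π u² dx = 2*π + 2*π + π/2 + 0 + 0 − 16/21 = -16/21 + 9*π/2.
  (u')² squared terms: (-10)²·∫cos(5x)² dx = 100·π/2 = 50*π;  (-10)²·∫sin(5x)² dx = 100·π/2 = 50*π;  (2)²·∫cos(2x)² dx = 4·π/2 = 2*π.
  (u')² cross terms: 2·(-10)·(-10)·∫cos(5x)·sin(5x) dx = 200·(0) = 0;  2·(-10)·(2)·∫cos(5x)·cos(2x) dx = -40·(0) = 0;  2·(-10)·(2)·∫sin(5x)·cos(2x) dx = -40·(10/21) = -400/21.
  So ∫_0^π (u')² dx = 50*π + 50*π + 2*π + 0 + 0 − 400/21 = -400/21 + 102*π.
||u||_{H^1}^2 = (-16/21 + 9*π/2) + (-400/21 + 102*π) = -416/21 + 213*π/2.


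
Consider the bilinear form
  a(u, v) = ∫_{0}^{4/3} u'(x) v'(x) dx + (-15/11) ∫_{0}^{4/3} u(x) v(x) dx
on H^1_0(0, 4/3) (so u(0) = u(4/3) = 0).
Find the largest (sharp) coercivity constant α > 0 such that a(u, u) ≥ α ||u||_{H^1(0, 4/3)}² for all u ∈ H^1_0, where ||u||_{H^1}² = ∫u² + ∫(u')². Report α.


α = 3*(-80 + 33*π^2)/(11*(16 + 9*π^2))

Coercivity of a(·,·) on H^1_0(0, 4/3) means a(u, u) ≥ α ||u||_{H^1}² for every u ∈ H^1_0.
The interval has length L = 4/3, and Poincaré/coercivity depend only on L. Here a(u, u) = ∫(u')² + (-15/11)·∫u².
Here c = -15/11 < 0 with |c| < (π/L)² = 9*π^2/16, so coercivity still holds. The condition a(u,u) ≥ α||u||_{H^1}² reads (1−α)∫(u')² ≥ (α−c)∫u². Any admissible α is ≤ 1 (rapidly oscillating u have ∫u²/∫(u')² → 0), and α = 1 would force 0 ≥ (1−c)∫u², impossible since c < 1; so 1−α > 0. By the sharp Poincaré inequality on H^1_0 of an interval of length L, ∫(u')² ≥ (π/L)²∫u² with equality for the first sine mode sin(π(x−x₀)/L) (x₀ the left endpoint), so the inequality holds for all u iff (1−α)(π/L)² ≥ α − c, i.e. α ≤ ((π/L)² + c)/((π/L)² + 1) = (1 + c(L/π)²)/(1 + (L/π)²). (Direct route, valid since c ≤ 0: Poincaré gives c∫u² ≥ c(L/π)²∫(u')², so a(u,u) ≥ (1 + c(L/π)²)∫(u')², while ||u||_{H^1}² ≤ (1 + (L/π)²)∫(u')²; dividing yields the same α.) With (π/L)² = 9*π^2/16 and c = -15/11, the largest admissible constant is α = ((π/L)² + c)/((π/L)² + 1).
Simplifying, α = 3*(-80 + 33*π^2)/(11*(16 + 9*π^2)).


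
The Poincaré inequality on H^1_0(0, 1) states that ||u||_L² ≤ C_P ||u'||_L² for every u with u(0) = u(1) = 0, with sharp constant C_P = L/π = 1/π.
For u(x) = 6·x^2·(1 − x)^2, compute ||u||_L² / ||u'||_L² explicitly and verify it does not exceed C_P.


||u||_L² / ||u'||_L² = sqrt(3)/6 < C_P = 1/π.

u(x) = 6·x^2·(1 − x)^2, so u'(x) = 12*x*(x - 1)*(2*x - 1).
u(x) = 6·x^2·(1 − x)^2 vanishes at x = 0 and x = 1, so u ∈ H^1_0(0, 1). Differentiate via the product rule and integrate the resulting polynomials term by term.
  ∫_0^1 u² dx = ∫_0^1 (36*x^8 - 144*x^7 + 216*x^6 - 144*x^5 + 36*x^4) dx. Term by term:
    ∫_0^1 36*x^8 dx = 4;  ∫_0^1 -144*x^7 dx = -18;  ∫_0^1 216*x^6 dx = 216/7;
    ∫_0^1 -144*x^5 dx = -24;  ∫_0^1 36*x^4 dx = 36/5.
  Sum: 4 − 18 + 216/7 − 24 + 36/5 = 2/35.
  ∫_0^1 (u')² dx = ∫_0^1 (576*x^6 - 1728*x^5 + 1872*x^4 - 864*x^3 + 144*x^2) dx. Term by term:
    ∫_0^1 576*x^6 dx = 576/7;  ∫_0^1 -1728*x^5 dx = -288;  ∫_0^1 1872*x^4 dx = 1872/5;
    ∫_0^1 -864*x^3 dx = -216;  ∫_0^1 144*x^2 dx = 48.
  Sum: 576/7 − 288 + 1872/5 − 216 + 48 = 24/35.
∫_0^1 u² dx = 2/35, so ||u||_L² = sqrt(70)/35.
∫_0^1 (u')² dx = 24/35, so ||u'||_L² = 2*sqrt(210)/35.
Ratio ||u||_L² / ||u'||_L² = sqrt(3)/6.
Sharp Poincaré constant on H^1_0(0, 1) is C_P = L/π = 1/π, achieved by sin(π·x).
A polynomial bump cannot attain the sharp Poincaré constant (only the first sine eigenfunction does), so the ratio is strictly less than C_P, consistent with ||u||_L² ≤ C_P ||u'||_L².


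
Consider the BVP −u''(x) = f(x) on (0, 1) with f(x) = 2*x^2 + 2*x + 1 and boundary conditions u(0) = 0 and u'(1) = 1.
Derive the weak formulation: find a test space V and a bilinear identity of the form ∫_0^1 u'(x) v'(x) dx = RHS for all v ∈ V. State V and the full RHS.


V = {v ∈ H^1(0, 1) : v(0) = 0} (test functions vanish at x = 0 where u is specified); weak form: ∫_0^1 u'v' dx = ∫_0^1 (2*x^2 + 2*x + 1) v dx + v(1) for all v ∈ V.

Multiply both sides by a test function v and integrate from 0 to 1:
  ∫_0^1 −u''(x) v(x) dx = ∫_0^1 f(x) v(x) dx.
Integrate the LHS by parts once:
  ∫_0^1 −u'' v dx = −[u'(x) v(x)]_0^1 + ∫_0^1 u'(x) v'(x) dx.
Thus ∫_0^1 u'(x) v'(x) dx = ∫_0^1 f(x) v(x) dx + [u'(x) v(x)]_0^1.
Choose V so that boundary terms are either known or forced to vanish.
Mixed BC: u(0) = 0 (Dirichlet) and u'(1) = 1 (Neumann). Define V = {v ∈ H^1(0, 1) : v(0) = 0}. Then [u' v]_0^1 = u'(1)·v(1) − u'(0)·0 = v(1).
Weak formulation: find u (satisfying any essential BC) such that ∫_0^1 u'(x) v'(x) dx = ∫_0^1 f v dx + v(1) for all v ∈ V (Dirichlet at 0 absorbed into V; Neumann datum at x = 1 contributes the boundary term).
Substituting f(x) = 2*x^2 + 2*x + 1, the right-hand side is ∫_0^1 (2*x^2 + 2*x + 1) v dx + v(1).


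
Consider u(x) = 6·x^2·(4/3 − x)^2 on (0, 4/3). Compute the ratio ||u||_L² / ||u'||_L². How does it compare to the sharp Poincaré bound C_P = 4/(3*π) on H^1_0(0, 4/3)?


||u||_L² / ||u'||_L² = 2*sqrt(3)/9 < C_P = 4/(3*π).

u(x) = 6·x^2·(4/3 − x)^2, so u'(x) = 8*x*(3*x - 4)*(3*x - 2)/3.
u(x) = 6·x^2·(4/3 − x)^2 vanishes at x = 0 and x = 4/3, so u ∈ H^1_0(0, 4/3). Differentiate via the product rule and integrate the resulting polynomials term by term.
  ∫_0^4/3 u² dx = ∫_0^4/3 (36*x^8 - 192*x^7 + 384*x^6 - 1024*x^5/3 + 1024*x^4/9) dx. Term by term:
    ∫_0^4/3 36*x^8 dx = 1048576/19683;  ∫_0^4/3 -192*x^7 dx = -524288/2187;  ∫_0^4/3 384*x^6 dx = 2097152/5103;
    ∫_0^4/3 -1024*x^5/3 dx = -2097152/6561;  ∫_0^4/3 1024*x^4/9 dx = 1048576/10935.
  Sum: 1048576/19683 − 524288/2187 + 2097152/5103 − 2097152/6561 + 1048576/10935 = 524288/688905.
  ∫_0^4/3 (u')² dx = ∫_0^4/3 (576*x^6 - 2304*x^5 + 3328*x^4 - 2048*x^3 + 4096*x^2/9) dx. Term by term:
    ∫_0^4/3 576*x^6 dx = 1048576/1701;  ∫_0^4/3 -2304*x^5 dx = -524288/243;  ∫_0^4/3 3328*x^4 dx = 3407872/1215;
    ∫_0^4/3 -2048*x^3 dx = -131072/81;  ∫_0^4/3 4096*x^2/9 dx = 262144/729.
  Sum: 1048576/1701 − 524288/243 + 3407872/1215 − 131072/81 + 262144/729 = 131072/25515.
∫_0^4/3 u² dx = 524288/688905, so ||u||_L² = 512*sqrt(210)/8505.
∫_0^4/3 (u')² dx = 131072/25515, so ||u'||_L² = 256*sqrt(70)/945.
Ratio ||u||_L² / ||u'||_L² = 2*sqrt(3)/9.
Sharp Poincaré constant on H^1_0(0, 4/3) is C_P = L/π = 4/(3*π), achieved by sin(3*π/4·x).
A polynomial bump cannot attain the sharp Poincaré constant (only the first sine eigenfunction does), so the ratio is strictly less than C_P, consistent with ||u||_L² ≤ C_P ||u'||_L².


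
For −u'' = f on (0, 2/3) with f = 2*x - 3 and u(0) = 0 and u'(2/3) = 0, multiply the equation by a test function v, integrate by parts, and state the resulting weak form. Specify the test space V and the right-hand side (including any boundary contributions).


V = {v ∈ H^1(0, 2/3) : v(0) = 0} (test functions vanish at x = 0 where u is specified); weak form: ∫_0^2/3 u'v' dx = ∫_0^2/3 (2*x - 3) v dx for all v ∈ V.

Multiply both sides by a test function v and integrate from 0 to 2/3:
  ∫_0^2/3 −u''(x) v(x) dx = ∫_0^2/3 f(x) v(x) dx.
Integrate the LHS by parts once:
  ∫_0^2/3 −u'' v dx = −[u'(x) v(x)]_0^2/3 + ∫_0^2/3 u'(x) v'(x) dx.
Thus ∫_0^2/3 u'(x) v'(x) dx = ∫_0^2/3 f(x) v(x) dx + [u'(x) v(x)]_0^2/3.
Choose V so that boundary terms are either known or forced to vanish.
Mixed BC: u(0) = 0 (Dirichlet) and u'(2/3) = 0 (Neumann). Define V = {v ∈ H^1(0, 2/3) : v(0) = 0}. Then [u' v]_0^2/3 = u'(2/3)·v(2/3) − u'(0)·0 = 0.
Weak formulation: find u (satisfying any essential BC) such that ∫_0^2/3 u'(x) v'(x) dx = ∫_0^2/3 f v dx for all v ∈ V (Dirichlet at 0 absorbed into V; the Neumann datum at x = 2/3 is zero, so no boundary term remains).
Substituting f(x) = 2*x - 3, the right-hand side is ∫_0^2/3 (2*x - 3) v dx.


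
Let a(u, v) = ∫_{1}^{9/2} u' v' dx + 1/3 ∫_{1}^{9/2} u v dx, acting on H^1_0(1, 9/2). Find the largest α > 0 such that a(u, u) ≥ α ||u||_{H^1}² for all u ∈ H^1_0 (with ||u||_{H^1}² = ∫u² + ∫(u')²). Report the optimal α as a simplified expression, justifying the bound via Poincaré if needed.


α = (49 + 12*π^2)/(3*(4*π^2 + 49))

Coercivity of a(·,·) on H^1_0(1, 9/2) means a(u, u) ≥ α ||u||_{H^1}² for every u ∈ H^1_0.
The interval has length L = 7/2, and Poincaré/coercivity depend only on L. Here a(u, u) = ∫(u')² + (1/3)·∫u².
Here 0 < c = 1/3 < 1. The condition a(u,u) ≥ α||u||_{H^1}² reads (1−α)∫(u')² ≥ (α−c)∫u². Any admissible α is ≤ 1 (rapidly oscillating u have ∫u²/∫(u')² → 0), and α = 1 would force 0 ≥ (1−c)∫u², impossible since c < 1; so 1−α > 0. By the sharp Poincaré inequality on H^1_0 of an interval of length L, ∫(u')² ≥ (π/L)²∫u² with equality for the first sine mode sin(π(x−x₀)/L) (x₀ the left endpoint), so the inequality holds for all u iff (1−α)(π/L)² ≥ α − c, i.e. α ≤ ((π/L)² + c)/((π/L)² + 1) = (1 + c(L/π)²)/(1 + (L/π)²). With (π/L)² = 4*π^2/49 and c = 1/3, the largest admissible constant is α = ((π/L)² + c)/((π/L)² + 1).
Simplifying, α = (49 + 12*π^2)/(3*(4*π^2 + 49)).


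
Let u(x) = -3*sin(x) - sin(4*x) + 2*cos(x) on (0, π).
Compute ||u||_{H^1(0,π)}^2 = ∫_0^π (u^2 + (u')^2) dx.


||u||_{H^1(0,π)}^2 = -64/15 + 43*π/2

u'(x) = -2*sin(x) - 3*cos(x) - 4*cos(4*x).
Expand u² and (u')² and integrate term by term on (0, π), using: for integers n ≥ 1, ∫_0^π sin²(nx) dx = ∫_0^π cos²(nx) dx = π/2; for n ≠ n', ∫_0^π sin(nx)sin(n'x) dx = ∫_0^π cos(nx)cos(n'x) dx = 0; and by product-to-sum, ∫_0^π sin(nx)cos(n'x) dx = ½∫_0^π [sin((n+n')x) + sin((n−n')x)] dx, which is 0 when n+n' is even and 2n/(n²−n'²) when n+n' is odd (it need not vanish on (0, π)).
  u² squared terms: (-1)²·∫sin(4x)² dx = 1·π/2 = π/2;  (-3)²·∫sin(x)² dx = 9·π/2 = 9*π/2;  (2)²·∫cos(x)² dx = 4·π/2 = 2*π.
  u² cross terms: 2·(-1)·(-3)·∫sin(4x)·sin(x) dx = 6·(0) = 0;  2·(-1)·(2)·∫sin(4x)·cos(x) dx = -4·(8/15) = -32/15;  2·(-3)·(2)·∫sin(x)·cos(x) dx = -12·(0) = 0.
  So ∫_0^π u² dx = π/2 + 9*π/2 + 2*π + 0 − 32/15 + 0 = -32/15 + 7*π.
  (u')² squared terms: (-4)²·∫cos(4x)² dx = 16·π/2 = 8*π;  (-3)²·∫cos(x)² dx = 9·π/2 = 9*π/2;  (-2)²·∫sin(x)² dx = 4·π/2 = 2*π.
  (u')² cross terms: 2·(-4)·(-3)·∫cos(4x)·cos(x) dx = 24·(0) = 0;  2·(-4)·(-2)·∫cos(4x)·sin(x) dx = 16·(-2/15) = -32/15;  2·(-3)·(-2)·∫cos(x)·sin(x) dx = 12·(0) = 0.
  So ∫_0^π (u')² dx = 8*π + 9*π/2 + 2*π + 0 − 32/15 + 0 = -32/15 + 29*π/2.
||u||_{H^1}^2 = (-32/15 + 7*π) + (-32/15 + 29*π/2) = -64/15 + 43*π/2.


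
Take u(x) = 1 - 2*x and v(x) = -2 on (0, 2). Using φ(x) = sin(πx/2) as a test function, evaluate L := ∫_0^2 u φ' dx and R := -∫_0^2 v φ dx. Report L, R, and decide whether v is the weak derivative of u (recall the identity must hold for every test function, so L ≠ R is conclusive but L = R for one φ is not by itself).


LHS = 8/π, RHS = 8/π. Yes, v = u' weakly.

u(x) = 1 - 2*x, classical derivative u'(x) = -2.
φ(x) = sin(πx/2), so φ'(x) = π*cos(π*x/2)/2.
Note φ(0) = φ(2) = 0, so the boundary term u·φ vanishes.
LHS = ∫_0^2 u(x) φ'(x) dx = ∫_0^2 (-π*x*cos(π*x/2) + π*cos(π*x/2)/2) dx. Term by term:
  ∫_0^2 π*cos(π*x/2)/2 dx = 0;  ∫_0^2 -π*x*cos(π*x/2) dx = 8/π.
Sum: 0 + 8/π = 8/π.
So LHS = 8/π.
∫_0^2 v(x) φ(x) dx = ∫_0^2 (-2*sin(π*x/2)) dx. Term by term:
  ∫_0^2 -2*sin(π*x/2) dx = -8/π.
So RHS = -∫_0^2 v(x) φ(x) dx = 8/π.
LHS = RHS, so the identity holds for this test φ.
Moreover u is smooth here and v(x) = u'(x) = -2 pointwise, so the identity holds for every test function. Hence v is the weak derivative of u.


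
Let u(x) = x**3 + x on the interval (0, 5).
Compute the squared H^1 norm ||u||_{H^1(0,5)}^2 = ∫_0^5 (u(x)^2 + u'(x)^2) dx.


||u||_{H^1}^2 = 384980/21

The H^1 norm (squared) on an interval (0, L) is
  ||u||_{H^1}^2 = ∫_0^L u(x)^2 dx + ∫_0^L u'(x)^2 dx.
Compute u'(x) = 3*x**2 + 1.
Then u(x)^2 = x**6 + 2*x**4 + x**2 and u'(x)^2 = 9*x**4 + 6*x**2 + 1.
Integrate each monomial from 0 to 5 using ∫_0^5 c·x^n dx = c·5^(n+1)/(n+1):
  ∫_0^5 u(x)^2 dx = ∫_0^5 (x^6 + 2*x^4 + x^2) dx. Term by term:
    ∫_0^5 x^6 dx = 78125/7;  ∫_0^5 2*x^4 dx = 1250;  ∫_0^5 x^2 dx = 125/3.
  Sum: 78125/7 + 1250 + 125/3 = 261500/21.
  ∫_0^5 u'(x)^2 dx = ∫_0^5 (9*x^4 + 6*x^2 + 1) dx. Term by term:
    ∫_0^5 9*x^4 dx = 5625;  ∫_0^5 6*x^2 dx = 250;  ∫_0^5 1 dx = 5.
  Sum: 5625 + 250 + 5 = 5880.
Adding: ||u||_{H^1}^2 = 261500/21 + 5880 = 384980/21.


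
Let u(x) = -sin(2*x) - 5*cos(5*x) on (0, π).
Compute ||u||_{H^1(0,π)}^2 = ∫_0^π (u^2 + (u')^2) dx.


||u||_{H^1(0,π)}^2 = -1040/21 + 655*π/2

u'(x) = 25*sin(5*x) - 2*cos(2*x).
Expand u² and (u')² and integrate term by term on (0, π), using: for integers n ≥ 1, ∫_0^π sin²(nx) dx = ∫_0^π cos²(nx) dx = π/2; for n ≠ n', ∫_0^π sin(nx)sin(n'x) dx = ∫_0^π cos(nx)cos(n'x) dx = 0; and by product-to-sum, ∫_0^π sin(nx)cos(n'x) dx = ½∫_0^π [sin((n+n')x) + sin((n−n')x)] dx, which is 0 when n+n' is even and 2n/(n²−n'²) when n+n' is odd (it need not vanish on (0, π)).
  u² squared terms: (-1)²·∫sin(2x)² dx = 1·π/2 = π/2;  (-5)²·∫cos(5x)² dx = 25·π/2 = 25*π/2.
  u² cross terms: 2·(-1)·(-5)·∫sin(2x)·cos(5x) dx = 10·(-4/21) = -40/21.
  So ∫_0^π u² dx = π/2 + 25*π/2 − 40/21 = -40/21 + 13*π.
  (u')² squared terms: (-2)²·∫cos(2x)² dx = 4·π/2 = 2*π;  (25)²·∫sin(5x)² dx = 625·π/2 = 625*π/2.
  (u')² cross terms: 2·(-2)·(25)·∫cos(2x)·sin(5x) dx = -100·(10/21) = -1000/21.
  So ∫_0^π (u')² dx = 2*π + 625*π/2 − 1000/21 = -1000/21 + 629*π/2.
||u||_{H^1}^2 = (-40/21 + 13*π) + (-1000/21 + 629*π/2) = -1040/21 + 655*π/2.


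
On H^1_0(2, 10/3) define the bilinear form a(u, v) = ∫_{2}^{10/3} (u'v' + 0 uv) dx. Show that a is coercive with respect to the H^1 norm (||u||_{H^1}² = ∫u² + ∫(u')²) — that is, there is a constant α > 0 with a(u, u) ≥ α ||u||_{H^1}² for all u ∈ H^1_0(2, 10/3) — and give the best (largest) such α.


α = 9*π^2/(16 + 9*π^2)

Coercivity of a(·,·) on H^1_0(2, 10/3) means a(u, u) ≥ α ||u||_{H^1}² for every u ∈ H^1_0.
The interval has length L = 4/3, and Poincaré/coercivity depend only on L. Here a(u, u) = ∫(u')² + (0)·∫u².
Here c = 0, so a(u,u) = ∫(u')² alone. The condition a(u,u) ≥ α||u||_{H^1}² reads (1−α)∫(u')² ≥ (α−c)∫u². Any admissible α is ≤ 1 (rapidly oscillating u have ∫u²/∫(u')² → 0), and α = 1 would force 0 ≥ (1−c)∫u², impossible since c < 1; so 1−α > 0. By the sharp Poincaré inequality on H^1_0 of an interval of length L, ∫(u')² ≥ (π/L)²∫u² with equality for the first sine mode sin(π(x−x₀)/L) (x₀ the left endpoint), so the inequality holds for all u iff (1−α)(π/L)² ≥ α − c, i.e. α ≤ ((π/L)² + c)/((π/L)² + 1) = (1 + c(L/π)²)/(1 + (L/π)²). (Direct route, valid since c ≤ 0: Poincaré gives c∫u² ≥ c(L/π)²∫(u')², so a(u,u) ≥ (1 + c(L/π)²)∫(u')², while ||u||_{H^1}² ≤ (1 + (L/π)²)∫(u')²; dividing yields the same α.) With (π/L)² = 9*π^2/16 and c = 0, the largest admissible constant is α = ((π/L)² + c)/((π/L)² + 1).
Simplifying, α = 9*π^2/(16 + 9*π^2).


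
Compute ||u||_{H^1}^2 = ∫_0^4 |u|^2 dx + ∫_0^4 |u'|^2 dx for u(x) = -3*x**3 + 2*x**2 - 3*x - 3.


||u||_{H^1}^2 = 3275672/105

The H^1 norm (squared) on an interval (0, L) is
  ||u||_{H^1}^2 = ∫_0^L u(x)^2 dx + ∫_0^L u'(x)^2 dx.
Compute u'(x) = -9*x**2 + 4*x - 3.
Then u(x)^2 = 9*x**6 - 12*x**5 + 22*x**4 + 6*x**3 - 3*x**2 + 18*x + 9 and u'(x)^2 = 81*x**4 - 72*x**3 + 70*x**2 - 24*x + 9.
Integrate each monomial from 0 to 4 using ∫_0^4 c·x^n dx = c·4^(n+1)/(n+1):
  ∫_0^4 u(x)^2 dx = ∫_0^4 (9*x^6 - 12*x^5 + 22*x^4 + 6*x^3 - 3*x^2 + 18*x + 9) dx. Term by term:
    ∫_0^4 9*x^6 dx = 147456/7;  ∫_0^4 -12*x^5 dx = -8192;  ∫_0^4 22*x^4 dx = 22528/5;
    ∫_0^4 6*x^3 dx = 384;  ∫_0^4 -3*x^2 dx = -64;  ∫_0^4 18*x dx = 144;
    ∫_0^4 9 dx = 36.
  Sum: 147456/7 − 8192 + 22528/5 + 384 − 64 + 144 + 36 = 625756/35.
  ∫_0^4 u'(x)^2 dx = ∫_0^4 (81*x^4 - 72*x^3 + 70*x^2 - 24*x + 9) dx. Term by term:
    ∫_0^4 81*x^4 dx = 82944/5;  ∫_0^4 -72*x^3 dx = -4608;  ∫_0^4 70*x^2 dx = 4480/3;
    ∫_0^4 -24*x dx = -192;  ∫_0^4 9 dx = 36.
  Sum: 82944/5 − 4608 + 4480/3 − 192 + 36 = 199772/15.
Adding: ||u||_{H^1}^2 = 625756/35 + 199772/15 = 3275672/105.


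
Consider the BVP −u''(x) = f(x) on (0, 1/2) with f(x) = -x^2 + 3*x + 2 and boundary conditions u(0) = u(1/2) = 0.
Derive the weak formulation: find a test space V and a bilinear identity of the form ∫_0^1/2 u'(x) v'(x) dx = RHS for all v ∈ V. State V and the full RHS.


V = H^1_0(0, 1/2) (so v(0) = v(1/2) = 0); weak form: ∫_0^1/2 u'v' dx = ∫_0^1/2 (-x^2 + 3*x + 2) v dx for all v ∈ V.

Multiply both sides by a test function v and integrate from 0 to 1/2:
  ∫_0^1/2 −u''(x) v(x) dx = ∫_0^1/2 f(x) v(x) dx.
Integrate the LHS by parts once:
  ∫_0^1/2 −u'' v dx = −[u'(x) v(x)]_0^1/2 + ∫_0^1/2 u'(x) v'(x) dx.
Thus ∫_0^1/2 u'(x) v'(x) dx = ∫_0^1/2 f(x) v(x) dx + [u'(x) v(x)]_0^1/2.
Choose V so that boundary terms are either known or forced to vanish.
u is Dirichlet: u(0) = u(1/2) = 0. Let V = H^1_0(0, 1/2); then v(0) = v(1/2) = 0, and [u' v]_0^1/2 = 0.
Weak formulation: find u (satisfying any essential BC) such that ∫_0^1/2 u'(x) v'(x) dx = ∫_0^1/2 f v dx for all v ∈ V.
Substituting f(x) = -x^2 + 3*x + 2, the right-hand side is ∫_0^1/2 (-x^2 + 3*x + 2) v dx.


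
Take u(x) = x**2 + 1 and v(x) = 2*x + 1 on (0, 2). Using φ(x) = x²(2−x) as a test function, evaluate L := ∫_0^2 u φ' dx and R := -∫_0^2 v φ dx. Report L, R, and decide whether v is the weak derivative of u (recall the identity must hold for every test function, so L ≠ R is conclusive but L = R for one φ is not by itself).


LHS = -16/5, RHS = -68/15. No, v is not the weak derivative of u.

u(x) = x**2 + 1, classical derivative u'(x) = 2*x.
φ(x) = x²(2−x), so φ'(x) = x*(4 - 3*x).
Note φ(0) = φ(2) = 0, so the boundary term u·φ vanishes.
LHS = ∫_0^2 u(x) φ'(x) dx = ∫_0^2 (-3*x^4 + 4*x^3 - 3*x^2 + 4*x) dx. Term by term:
  ∫_0^2 -3*x^4 dx = -96/5;  ∫_0^2 4*x^3 dx = 16;  ∫_0^2 -3*x^2 dx = -8;
  ∫_0^2 4*x dx = 8.
Sum: -96/5 + 16 − 8 + 8 = -16/5.
So LHS = -16/5.
∫_0^2 v(x) φ(x) dx = ∫_0^2 (-2*x^4 + 3*x^3 + 2*x^2) dx. Term by term:
  ∫_0^2 -2*x^4 dx = -64/5;  ∫_0^2 3*x^3 dx = 12;  ∫_0^2 2*x^2 dx = 16/3.
Sum: -64/5 + 12 + 16/3 = 68/15.
So RHS = -∫_0^2 v(x) φ(x) dx = -68/15.
LHS − RHS = 4/3 ≠ 0, so the identity fails.
(For a valid weak derivative the identity must hold for EVERY test function, in particular this one. The failure shows v is NOT the weak derivative of u.)
Correct weak derivative would be u'(x) = 2*x.


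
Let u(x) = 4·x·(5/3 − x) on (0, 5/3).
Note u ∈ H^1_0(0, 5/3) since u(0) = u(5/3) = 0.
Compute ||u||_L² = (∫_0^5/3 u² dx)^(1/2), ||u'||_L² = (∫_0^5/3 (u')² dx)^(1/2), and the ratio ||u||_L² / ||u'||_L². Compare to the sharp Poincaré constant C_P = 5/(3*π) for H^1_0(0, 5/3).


||u||_L² / ||u'||_L² = sqrt(10)/6 < C_P = 5/(3*π).

u(x) = 4·x·(5/3 − x), so u'(x) = 20/3 - 8*x.
u(x) = 4·x·(5/3 − x) vanishes at x = 0 and x = 5/3, so u ∈ H^1_0(0, 5/3). Differentiate via the product rule and integrate the resulting polynomials term by term.
  ∫_0^5/3 u² dx = ∫_0^5/3 (16*x^4 - 160*x^3/3 + 400*x^2/9) dx. Term by term:
    ∫_0^5/3 16*x^4 dx = 10000/243;  ∫_0^5/3 -160*x^3/3 dx = -25000/243;  ∫_0^5/3 400*x^2/9 dx = 50000/729.
  Sum: 10000/243 − 25000/243 + 50000/729 = 5000/729.
  ∫_0^5/3 (u')² dx = ∫_0^5/3 (64*x^2 - 320*x/3 + 400/9) dx. Term by term:
    ∫_0^5/3 64*x^2 dx = 8000/81;  ∫_0^5/3 -320*x/3 dx = -4000/27;  ∫_0^5/3 400/9 dx = 2000/27.
  Sum: 8000/81 − 4000/27 + 2000/27 = 2000/81.
∫_0^5/3 u² dx = 5000/729, so ||u||_L² = 50*sqrt(2)/27.
∫_0^5/3 (u')² dx = 2000/81, so ||u'||_L² = 20*sqrt(5)/9.
Ratio ||u||_L² / ||u'||_L² = sqrt(10)/6.
Sharp Poincaré constant on H^1_0(0, 5/3) is C_P = L/π = 5/(3*π), achieved by sin(3*π/5·x).
A polynomial bump cannot attain the sharp Poincaré constant (only the first sine eigenfunction does), so the ratio is strictly less than C_P, consistent with ||u||_L² ≤ C_P ||u'||_L².
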